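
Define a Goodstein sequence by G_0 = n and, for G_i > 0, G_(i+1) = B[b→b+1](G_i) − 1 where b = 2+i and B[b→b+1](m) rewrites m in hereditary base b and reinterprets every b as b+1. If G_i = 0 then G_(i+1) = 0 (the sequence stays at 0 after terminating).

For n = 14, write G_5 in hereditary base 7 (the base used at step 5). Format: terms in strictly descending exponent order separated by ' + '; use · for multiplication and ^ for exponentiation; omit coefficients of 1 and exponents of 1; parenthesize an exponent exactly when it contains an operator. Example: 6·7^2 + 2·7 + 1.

7^(7 + 1) + 5·7^5 + 5·7^4 + 5·7^3 + 5·7^2 + 5·7 + 4

step 0: 14 = 2^(2 + 1) + 2^2 + 2; sub 3 for 2: 3^(3 + 1) + 3^3 + 3; = 111; G_1 = 111−1 = 110
step 1: 110 = 3^(3 + 1) + 3^3 + 2; sub 4 for 3: 4^(4 + 1) + 4^4 + 2; = 1282; G_2 = 1282−1 = 1281
step 2: 1281 = 4^(4 + 1) + 4^4 + 1; sub 5 for 4: 5^(5 + 1) + 5^5 + 1; = 18751; G_3 = 18751−1 = 18750
step 3: 18750 = 5^(5 + 1) + 5^5; sub 6 for 5: 6^(6 + 1) + 6^6; = 326592; G_4 = 326592−1 = 326591
step 4: 326591 = 6^(6 + 1) + 5·6^5 + 5·6^4 + 5·6^3 + 5·6^2 + 5·6 + 5; sub 7 for 6: 7^(7 + 1) + 5·7^5 + 5·7^4 + 5·7^3 + 5·7^2 + 5·7 + 5; = 5862841; G_5 = 5862841−1 = 5862840
step 5: 5862840 = 7^(7 + 1) + 5·7^5 + 5·7^4 + 5·7^3 + 5·7^2 + 5·7 + 4; sub 8 for 7: 8^(8 + 1) + 5·8^5 + 5·8^4 + 5·8^3 + 5·8^2 + 5·8 + 4; = 134404972; G_6 = 134404972−1 = 134404971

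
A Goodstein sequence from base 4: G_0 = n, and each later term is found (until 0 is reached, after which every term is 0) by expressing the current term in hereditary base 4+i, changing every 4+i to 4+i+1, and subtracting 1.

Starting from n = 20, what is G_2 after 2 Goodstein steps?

39

(0) 20|_4 = 4^2 + 4 ↦ 5^2 + 5|_5 = 30 ⇒ 29
(1) 29|_5 = 5^2 + 4 ↦ 6^2 + 4|_6 = 40 ⇒ 39
(2) 39|_6 = 6^2 + 3 ↦ 7^2 + 3|_7 = 52 ⇒ 51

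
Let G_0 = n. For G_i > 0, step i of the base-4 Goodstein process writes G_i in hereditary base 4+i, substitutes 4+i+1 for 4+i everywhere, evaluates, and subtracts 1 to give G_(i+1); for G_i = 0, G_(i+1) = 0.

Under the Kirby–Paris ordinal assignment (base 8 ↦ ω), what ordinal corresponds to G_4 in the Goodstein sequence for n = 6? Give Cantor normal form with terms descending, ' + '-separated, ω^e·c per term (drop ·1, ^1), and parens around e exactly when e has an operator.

G_0=6  [base 4] 4 + 2  →[4↦5]→  5 + 2 = 7  −1 ⇒ G_1=6
G_1=6  [base 5] 5 + 1  →[5↦6]→  6 + 1 = 7  −1 ⇒ G_2=6
G_2=6  [base 6] 6  →[6↦7]→  7 = 7  −1 ⇒ G_3=6
G_3=6  [base 7] 6  →[7↦8]→  6 = 6  −1 ⇒ G_4=5
G_4=5  [base 8] 5  →[8↦9]→  5 = 5  −1 ⇒ G_5=4

5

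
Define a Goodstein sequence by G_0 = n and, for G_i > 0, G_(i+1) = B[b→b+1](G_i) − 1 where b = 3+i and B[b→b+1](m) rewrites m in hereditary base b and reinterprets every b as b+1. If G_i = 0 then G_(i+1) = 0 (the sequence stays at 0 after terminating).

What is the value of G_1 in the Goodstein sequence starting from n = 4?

(0) 4|_3 = 3 + 1 ↦ 4 + 1|_4 = 5 ⇒ 4
(1) 4|_4 = 4 ↦ 5|_5 = 5 ⇒ 4

4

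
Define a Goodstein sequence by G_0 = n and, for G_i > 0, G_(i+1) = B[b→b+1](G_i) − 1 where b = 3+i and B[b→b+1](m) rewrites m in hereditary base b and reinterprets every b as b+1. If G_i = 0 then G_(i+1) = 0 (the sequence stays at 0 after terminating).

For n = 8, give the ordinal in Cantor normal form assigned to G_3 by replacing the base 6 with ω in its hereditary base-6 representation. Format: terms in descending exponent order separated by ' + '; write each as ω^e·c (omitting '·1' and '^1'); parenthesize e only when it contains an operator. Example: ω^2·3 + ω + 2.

step 0: 8 = 2·3 + 2; sub 4 for 3: 2·4 + 2; = 10; G_1 = 10−1 = 9
step 1: 9 = 2·4 + 1; sub 5 for 4: 2·5 + 1; = 11; G_2 = 11−1 = 10
step 2: 10 = 2·5; sub 6 for 5: 2·6; = 12; G_3 = 12−1 = 11
step 3: 11 = 6 + 5; sub 7 for 6: 7 + 5; = 12; G_4 = 12−1 = 11

ω + 5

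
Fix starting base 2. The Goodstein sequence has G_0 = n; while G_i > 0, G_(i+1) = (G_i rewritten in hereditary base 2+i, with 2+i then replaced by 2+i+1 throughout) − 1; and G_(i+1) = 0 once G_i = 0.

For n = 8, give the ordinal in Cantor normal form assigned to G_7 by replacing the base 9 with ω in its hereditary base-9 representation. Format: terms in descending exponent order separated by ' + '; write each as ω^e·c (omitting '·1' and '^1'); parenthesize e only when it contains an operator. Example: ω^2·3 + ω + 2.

(0) 8|_2 = 2^(2 + 1) ↦ 3^(3 + 1)|_3 = 81 ⇒ 80
(1) 80|_3 = 2·3^3 + 2·3^2 + 2·3 + 2 ↦ 2·4^4 + 2·4^2 + 2·4 + 2|_4 = 554 ⇒ 553
(2) 553|_4 = 2·4^4 + 2·4^2 + 2·4 + 1 ↦ 2·5^5 + 2·5^2 + 2·5 + 1|_5 = 6311 ⇒ 6310
(3) 6310|_5 = 2·5^5 + 2·5^2 + 2·5 ↦ 2·6^6 + 2·6^2 + 2·6|_6 = 93396 ⇒ 93395
(4) 93395|_6 = 2·6^6 + 2·6^2 + 6 + 5 ↦ 2·7^7 + 2·7^2 + 7 + 5|_7 = 1647196 ⇒ 1647195
(5) 1647195|_7 = 2·7^7 + 2·7^2 + 7 + 4 ↦ 2·8^8 + 2·8^2 + 8 + 4|_8 = 33554572 ⇒ 33554571
(6) 33554571|_8 = 2·8^8 + 2·8^2 + 8 + 3 ↦ 2·9^9 + 2·9^2 + 9 + 3|_9 = 774841152 ⇒ 774841151
(7) 774841151|_9 = 2·9^9 + 2·9^2 + 9 + 2 ↦ 2·10^10 + 2·10^2 + 10 + 2|_10 = 20000000212 ⇒ 20000000211

ω^ω·2 + ω^2·2 + ω + 2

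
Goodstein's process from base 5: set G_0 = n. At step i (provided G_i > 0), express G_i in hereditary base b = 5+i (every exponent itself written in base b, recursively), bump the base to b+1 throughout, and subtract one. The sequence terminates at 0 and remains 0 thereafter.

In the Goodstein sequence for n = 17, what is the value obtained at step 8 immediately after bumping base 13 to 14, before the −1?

30

i=0: 17 = 3·5 + 2 (b=5); 5→6: 3·6 + 2 = 20; 20−1 = 19
i=1: 19 = 3·6 + 1 (b=6); 6→7: 3·7 + 1 = 22; 22−1 = 21
i=2: 21 = 3·7 (b=7); 7→8: 3·8 = 24; 24−1 = 23
i=3: 23 = 2·8 + 7 (b=8); 8→9: 2·9 + 7 = 25; 25−1 = 24
i=4: 24 = 2·9 + 6 (b=9); 9→10: 2·10 + 6 = 26; 26−1 = 25
i=5: 25 = 2·10 + 5 (b=10); 10→11: 2·11 + 5 = 27; 27−1 = 26
i=6: 26 = 2·11 + 4 (b=11); 11→12: 2·12 + 4 = 28; 28−1 = 27
i=7: 27 = 2·12 + 3 (b=12); 12→13: 2·13 + 3 = 29; 29−1 = 28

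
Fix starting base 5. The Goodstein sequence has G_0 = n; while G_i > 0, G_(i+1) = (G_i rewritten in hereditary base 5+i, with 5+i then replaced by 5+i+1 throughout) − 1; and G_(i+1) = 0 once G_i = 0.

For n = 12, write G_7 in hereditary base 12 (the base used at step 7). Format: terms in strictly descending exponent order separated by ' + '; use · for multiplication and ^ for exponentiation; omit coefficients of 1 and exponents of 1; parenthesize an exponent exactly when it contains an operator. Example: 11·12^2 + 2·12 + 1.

i=0: 12 = 2·5 + 2 (b=5); 5→6: 2·6 + 2 = 14; 14−1 = 13
i=1: 13 = 2·6 + 1 (b=6); 6→7: 2·7 + 1 = 15; 15−1 = 14
i=2: 14 = 2·7 (b=7); 7→8: 2·8 = 16; 16−1 = 15
i=3: 15 = 8 + 7 (b=8); 8→9: 9 + 7 = 16; 16−1 = 15
i=4: 15 = 9 + 6 (b=9); 9→10: 10 + 6 = 16; 16−1 = 15
i=5: 15 = 10 + 5 (b=10); 10→11: 11 + 5 = 16; 16−1 = 15
i=6: 15 = 11 + 4 (b=11); 11→12: 12 + 4 = 16; 16−1 = 15

12 + 3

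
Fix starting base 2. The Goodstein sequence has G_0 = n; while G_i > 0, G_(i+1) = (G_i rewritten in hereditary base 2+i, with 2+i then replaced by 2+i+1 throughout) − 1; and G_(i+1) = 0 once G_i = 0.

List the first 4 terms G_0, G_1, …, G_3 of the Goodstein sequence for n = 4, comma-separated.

4, 26, 41, 60

base 2: 4 = 2^2; at 3: 3^3 = 27; next = 26
base 3: 26 = 2·3^2 + 2·3 + 2; at 4: 2·4^2 + 2·4 + 2 = 42; next = 41
base 4: 41 = 2·4^2 + 2·4 + 1; at 5: 2·5^2 + 2·5 + 1 = 61; next = 60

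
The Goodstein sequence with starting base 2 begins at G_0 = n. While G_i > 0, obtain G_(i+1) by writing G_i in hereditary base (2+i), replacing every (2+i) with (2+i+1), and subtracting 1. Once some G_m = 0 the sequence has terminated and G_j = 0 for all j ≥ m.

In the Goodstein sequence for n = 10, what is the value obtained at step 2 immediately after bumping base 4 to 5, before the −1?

G_0 = 10. HB_2(10) = 2^(2 + 1) + 2. Bump = 84. G_1 = 83.
G_1 = 83. HB_3(83) = 3^(3 + 1) + 2. Bump = 1026. G_2 = 1025.
G_2 = 1025. HB_4(1025) = 4^(4 + 1) + 1. Bump = 15626. G_3 = 15625.

15626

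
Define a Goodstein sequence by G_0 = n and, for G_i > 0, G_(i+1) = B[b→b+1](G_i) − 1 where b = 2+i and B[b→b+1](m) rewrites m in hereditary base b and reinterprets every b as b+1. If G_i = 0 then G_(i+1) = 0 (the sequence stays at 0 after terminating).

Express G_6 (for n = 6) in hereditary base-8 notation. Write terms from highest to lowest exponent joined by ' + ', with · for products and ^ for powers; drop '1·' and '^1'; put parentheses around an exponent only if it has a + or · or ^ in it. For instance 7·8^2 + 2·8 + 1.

G_0 = 6. HB_2(6) = 2^2 + 2. Bump = 30. G_1 = 29.
G_1 = 29. HB_3(29) = 3^3 + 2. Bump = 258. G_2 = 257.
G_2 = 257. HB_4(257) = 4^4 + 1. Bump = 3126. G_3 = 3125.
G_3 = 3125. HB_5(3125) = 5^5. Bump = 46656. G_4 = 46655.
G_4 = 46655. HB_6(46655) = 5·6^5 + 5·6^4 + 5·6^3 + 5·6^2 + 5·6 + 5. Bump = 98040. G_5 = 98039.
G_5 = 98039. HB_7(98039) = 5·7^5 + 5·7^4 + 5·7^3 + 5·7^2 + 5·7 + 4. Bump = 187244. G_6 = 187243.
G_6 = 187243. HB_8(187243) = 5·8^5 + 5·8^4 + 5·8^3 + 5·8^2 + 5·8 + 3. Bump = 332148. G_7 = 332147.

5·8^5 + 5·8^4 + 5·8^3 + 5·8^2 + 5·8 + 3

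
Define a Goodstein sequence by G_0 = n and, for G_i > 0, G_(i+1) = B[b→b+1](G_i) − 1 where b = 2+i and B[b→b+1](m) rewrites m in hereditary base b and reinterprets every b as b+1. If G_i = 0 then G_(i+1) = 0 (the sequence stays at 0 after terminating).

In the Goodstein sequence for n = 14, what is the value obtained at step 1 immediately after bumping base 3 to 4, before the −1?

1282

G_0 = 14. HB_2(14) = 2^(2 + 1) + 2^2 + 2. Bump = 111. G_1 = 110.
G_1 = 110. HB_3(110) = 3^(3 + 1) + 3^3 + 2. Bump = 1282. G_2 = 1281.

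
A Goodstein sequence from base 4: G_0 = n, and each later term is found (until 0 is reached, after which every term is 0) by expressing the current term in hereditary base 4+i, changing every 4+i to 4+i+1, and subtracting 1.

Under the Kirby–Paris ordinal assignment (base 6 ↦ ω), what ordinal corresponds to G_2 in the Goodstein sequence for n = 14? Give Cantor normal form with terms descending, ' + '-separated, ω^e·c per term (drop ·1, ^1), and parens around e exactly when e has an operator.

ω·3

[0] 14 ≡ 3·4 + 2 (base 4). Lift 5: 17. −1: 16.
[1] 16 ≡ 3·5 + 1 (base 5). Lift 6: 19. −1: 18.
[2] 18 ≡ 3·6 (base 6). Lift 7: 21. −1: 20.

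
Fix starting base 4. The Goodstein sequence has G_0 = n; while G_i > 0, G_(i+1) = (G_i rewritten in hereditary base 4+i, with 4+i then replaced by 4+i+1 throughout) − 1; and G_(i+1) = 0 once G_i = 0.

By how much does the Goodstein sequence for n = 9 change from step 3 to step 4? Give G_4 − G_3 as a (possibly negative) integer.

0

9 —HB4→ 2·4 + 1 —bump→ 2·5 + 1 = 11 —(−1)→ 10
10 —HB5→ 2·5 —bump→ 2·6 = 12 —(−1)→ 11
11 —HB6→ 6 + 5 —bump→ 7 + 5 = 12 —(−1)→ 11
11 —HB7→ 7 + 4 —bump→ 8 + 4 = 12 —(−1)→ 11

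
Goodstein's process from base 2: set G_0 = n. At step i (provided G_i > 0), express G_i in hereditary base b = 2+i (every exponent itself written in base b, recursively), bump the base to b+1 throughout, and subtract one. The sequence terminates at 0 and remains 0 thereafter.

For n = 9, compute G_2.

i=0: 9 = 2^(2 + 1) + 1 (b=2); 2→3: 3^(3 + 1) + 1 = 82; 82−1 = 81
i=1: 81 = 3^(3 + 1) (b=3); 3→4: 4^(4 + 1) = 1024; 1024−1 = 1023
i=2: 1023 = 3·4^4 + 3·4^3 + 3·4^2 + 3·4 + 3 (b=4); 4→5: 3·5^5 + 3·5^3 + 3·5^2 + 3·5 + 3 = 9843; 9843−1 = 9842

1023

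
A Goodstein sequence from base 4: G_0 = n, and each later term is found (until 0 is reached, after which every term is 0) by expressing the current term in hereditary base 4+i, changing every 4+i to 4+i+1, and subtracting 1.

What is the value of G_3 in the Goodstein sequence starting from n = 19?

[0] 19 ≡ 4^2 + 3 (base 4). Lift 5: 28. −1: 27.
[1] 27 ≡ 5^2 + 2 (base 5). Lift 6: 38. −1: 37.
[2] 37 ≡ 6^2 + 1 (base 6). Lift 7: 50. −1: 49.
[3] 49 ≡ 7^2 (base 7). Lift 8: 64. −1: 63.

49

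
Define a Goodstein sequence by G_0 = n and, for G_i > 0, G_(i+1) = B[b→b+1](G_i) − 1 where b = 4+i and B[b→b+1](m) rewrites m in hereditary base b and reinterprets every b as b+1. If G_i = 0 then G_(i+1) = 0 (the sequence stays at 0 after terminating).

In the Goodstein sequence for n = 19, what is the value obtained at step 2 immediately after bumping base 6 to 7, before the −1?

50

base 4: 19 = 4^2 + 3; at 5: 5^2 + 3 = 28; next = 27
base 5: 27 = 5^2 + 2; at 6: 6^2 + 2 = 38; next = 37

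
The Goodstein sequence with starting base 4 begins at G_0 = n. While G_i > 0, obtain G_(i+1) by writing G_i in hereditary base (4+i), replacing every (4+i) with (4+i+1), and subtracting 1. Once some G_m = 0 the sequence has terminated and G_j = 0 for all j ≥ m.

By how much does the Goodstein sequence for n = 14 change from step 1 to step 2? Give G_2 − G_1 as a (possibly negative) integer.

2

base 4: 14 = 3·4 + 2; at 5: 3·5 + 2 = 17; next = 16
base 5: 16 = 3·5 + 1; at 6: 3·6 + 1 = 19; next = 18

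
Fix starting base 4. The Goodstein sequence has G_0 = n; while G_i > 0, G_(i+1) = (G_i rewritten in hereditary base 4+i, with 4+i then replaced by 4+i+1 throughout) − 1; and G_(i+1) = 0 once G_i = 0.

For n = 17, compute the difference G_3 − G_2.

4

(0) 17|_4 = 4^2 + 1 ↦ 5^2 + 1|_5 = 26 ⇒ 25
(1) 25|_5 = 5^2 ↦ 6^2|_6 = 36 ⇒ 35
(2) 35|_6 = 5·6 + 5 ↦ 5·7 + 5|_7 = 40 ⇒ 39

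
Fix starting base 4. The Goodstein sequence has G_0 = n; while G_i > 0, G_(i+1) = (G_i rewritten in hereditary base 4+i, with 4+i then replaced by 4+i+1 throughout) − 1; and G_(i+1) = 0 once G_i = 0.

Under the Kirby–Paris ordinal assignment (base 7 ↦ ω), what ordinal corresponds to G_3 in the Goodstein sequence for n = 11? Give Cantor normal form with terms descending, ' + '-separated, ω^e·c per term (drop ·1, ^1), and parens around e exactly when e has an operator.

step 0: 11 = 2·4 + 3; sub 5 for 4: 2·5 + 3; = 13; G_1 = 13−1 = 12
step 1: 12 = 2·5 + 2; sub 6 for 5: 2·6 + 2; = 14; G_2 = 14−1 = 13
step 2: 13 = 2·6 + 1; sub 7 for 6: 2·7 + 1; = 15; G_3 = 15−1 = 14
step 3: 14 = 2·7; sub 8 for 7: 2·8; = 16; G_4 = 16−1 = 15

ω·2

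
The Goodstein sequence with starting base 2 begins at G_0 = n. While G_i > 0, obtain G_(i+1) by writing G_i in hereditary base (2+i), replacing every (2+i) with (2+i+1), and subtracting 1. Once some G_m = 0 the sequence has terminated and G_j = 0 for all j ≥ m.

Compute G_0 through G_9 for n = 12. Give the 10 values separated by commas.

(0) 12|_2 = 2^(2 + 1) + 2^2 ↦ 3^(3 + 1) + 3^3|_3 = 108 ⇒ 107
(1) 107|_3 = 3^(3 + 1) + 2·3^2 + 2·3 + 2 ↦ 4^(4 + 1) + 2·4^2 + 2·4 + 2|_4 = 1066 ⇒ 1065
(2) 1065|_4 = 4^(4 + 1) + 2·4^2 + 2·4 + 1 ↦ 5^(5 + 1) + 2·5^2 + 2·5 + 1|_5 = 15686 ⇒ 15685
(3) 15685|_5 = 5^(5 + 1) + 2·5^2 + 2·5 ↦ 6^(6 + 1) + 2·6^2 + 2·6|_6 = 280020 ⇒ 280019
(4) 280019|_6 = 6^(6 + 1) + 2·6^2 + 6 + 5 ↦ 7^(7 + 1) + 2·7^2 + 7 + 5|_7 = 5764911 ⇒ 5764910
(5) 5764910|_7 = 7^(7 + 1) + 2·7^2 + 7 + 4 ↦ 8^(8 + 1) + 2·8^2 + 8 + 4|_8 = 134217868 ⇒ 134217867
(6) 134217867|_8 = 8^(8 + 1) + 2·8^2 + 8 + 3 ↦ 9^(9 + 1) + 2·9^2 + 9 + 3|_9 = 3486784575 ⇒ 3486784574
(7) 3486784574|_9 = 9^(9 + 1) + 2·9^2 + 9 + 2 ↦ 10^(10 + 1) + 2·10^2 + 10 + 2|_10 = 100000000212 ⇒ 100000000211
(8) 100000000211|_10 = 10^(10 + 1) + 2·10^2 + 10 + 1 ↦ 11^(11 + 1) + 2·11^2 + 11 + 1|_11 = 3138428376975 ⇒ 3138428376974

12, 107, 1065, 15685, 280019, 5764910, 134217867, 3486784574, 100000000211, 3138428376974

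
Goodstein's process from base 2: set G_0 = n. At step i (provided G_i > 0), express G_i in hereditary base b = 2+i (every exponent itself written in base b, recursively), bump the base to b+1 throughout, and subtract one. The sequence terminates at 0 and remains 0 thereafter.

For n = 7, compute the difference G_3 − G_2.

G_0=7  [base 2] 2^2 + 2 + 1  →[2↦3]→  3^3 + 3 + 1 = 31  −1 ⇒ G_1=30
G_1=30  [base 3] 3^3 + 3  →[3↦4]→  4^4 + 4 = 260  −1 ⇒ G_2=259
G_2=259  [base 4] 4^4 + 3  →[4↦5]→  5^5 + 3 = 3128  −1 ⇒ G_3=3127

2868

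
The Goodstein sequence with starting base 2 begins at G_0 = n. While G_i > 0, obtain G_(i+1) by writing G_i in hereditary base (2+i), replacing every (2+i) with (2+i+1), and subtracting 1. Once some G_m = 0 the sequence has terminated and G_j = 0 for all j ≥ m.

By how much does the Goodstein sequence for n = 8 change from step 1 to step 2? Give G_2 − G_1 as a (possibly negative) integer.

473

G_0 = 8. HB_2(8) = 2^(2 + 1). Bump = 81. G_1 = 80.
G_1 = 80. HB_3(80) = 2·3^3 + 2·3^2 + 2·3 + 2. Bump = 554. G_2 = 553.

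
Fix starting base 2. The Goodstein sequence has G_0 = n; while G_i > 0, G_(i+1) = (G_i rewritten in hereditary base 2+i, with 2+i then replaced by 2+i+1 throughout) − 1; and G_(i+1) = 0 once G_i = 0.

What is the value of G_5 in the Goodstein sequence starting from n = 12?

step 0: 12 = 2^(2 + 1) + 2^2; sub 3 for 2: 3^(3 + 1) + 3^3; = 108; G_1 = 108−1 = 107
step 1: 107 = 3^(3 + 1) + 2·3^2 + 2·3 + 2; sub 4 for 3: 4^(4 + 1) + 2·4^2 + 2·4 + 2; = 1066; G_2 = 1066−1 = 1065
step 2: 1065 = 4^(4 + 1) + 2·4^2 + 2·4 + 1; sub 5 for 4: 5^(5 + 1) + 2·5^2 + 2·5 + 1; = 15686; G_3 = 15686−1 = 15685
step 3: 15685 = 5^(5 + 1) + 2·5^2 + 2·5; sub 6 for 5: 6^(6 + 1) + 2·6^2 + 2·6; = 280020; G_4 = 280020−1 = 280019
step 4: 280019 = 6^(6 + 1) + 2·6^2 + 6 + 5; sub 7 for 6: 7^(7 + 1) + 2·7^2 + 7 + 5; = 5764911; G_5 = 5764911−1 = 5764910
step 5: 5764910 = 7^(7 + 1) + 2·7^2 + 7 + 4; sub 8 for 7: 8^(8 + 1) + 2·8^2 + 8 + 4; = 134217868; G_6 = 134217868−1 = 134217867

5764910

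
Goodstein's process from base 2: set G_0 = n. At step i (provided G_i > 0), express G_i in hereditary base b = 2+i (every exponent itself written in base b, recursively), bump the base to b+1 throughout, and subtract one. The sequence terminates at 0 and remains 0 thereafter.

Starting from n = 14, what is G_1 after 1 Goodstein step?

110

G_0 = 14. HB_2(14) = 2^(2 + 1) + 2^2 + 2. Bump = 111. G_1 = 110.
G_1 = 110. HB_3(110) = 3^(3 + 1) + 3^3 + 2. Bump = 1282. G_2 = 1281.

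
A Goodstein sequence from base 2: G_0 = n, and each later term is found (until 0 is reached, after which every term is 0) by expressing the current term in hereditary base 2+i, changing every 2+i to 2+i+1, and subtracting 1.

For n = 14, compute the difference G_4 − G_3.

(0) 14|_2 = 2^(2 + 1) + 2^2 + 2 ↦ 3^(3 + 1) + 3^3 + 3|_3 = 111 ⇒ 110
(1) 110|_3 = 3^(3 + 1) + 3^3 + 2 ↦ 4^(4 + 1) + 4^4 + 2|_4 = 1282 ⇒ 1281
(2) 1281|_4 = 4^(4 + 1) + 4^4 + 1 ↦ 5^(5 + 1) + 5^5 + 1|_5 = 18751 ⇒ 18750
(3) 18750|_5 = 5^(5 + 1) + 5^5 ↦ 6^(6 + 1) + 6^6|_6 = 326592 ⇒ 326591

307841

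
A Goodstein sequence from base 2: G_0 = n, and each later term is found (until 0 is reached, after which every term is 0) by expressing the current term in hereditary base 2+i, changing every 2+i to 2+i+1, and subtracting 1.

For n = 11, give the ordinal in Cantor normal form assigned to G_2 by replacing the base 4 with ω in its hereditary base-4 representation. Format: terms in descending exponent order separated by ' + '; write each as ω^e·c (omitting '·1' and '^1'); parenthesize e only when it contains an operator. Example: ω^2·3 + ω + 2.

(0) 11|_2 = 2^(2 + 1) + 2 + 1 ↦ 3^(3 + 1) + 3 + 1|_3 = 85 ⇒ 84
(1) 84|_3 = 3^(3 + 1) + 3 ↦ 4^(4 + 1) + 4|_4 = 1028 ⇒ 1027
(2) 1027|_4 = 4^(4 + 1) + 3 ↦ 5^(5 + 1) + 3|_5 = 15628 ⇒ 15627

ω^(ω + 1) + 3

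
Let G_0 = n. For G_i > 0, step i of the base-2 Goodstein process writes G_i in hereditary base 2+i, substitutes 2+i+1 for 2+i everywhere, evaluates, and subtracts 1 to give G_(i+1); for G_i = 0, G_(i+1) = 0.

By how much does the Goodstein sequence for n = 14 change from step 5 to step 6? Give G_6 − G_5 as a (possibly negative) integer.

G_0=14  [base 2] 2^(2 + 1) + 2^2 + 2  →[2↦3]→  3^(3 + 1) + 3^3 + 3 = 111  −1 ⇒ G_1=110
G_1=110  [base 3] 3^(3 + 1) + 3^3 + 2  →[3↦4]→  4^(4 + 1) + 4^4 + 2 = 1282  −1 ⇒ G_2=1281
G_2=1281  [base 4] 4^(4 + 1) + 4^4 + 1  →[4↦5]→  5^(5 + 1) + 5^5 + 1 = 18751  −1 ⇒ G_3=18750
G_3=18750  [base 5] 5^(5 + 1) + 5^5  →[5↦6]→  6^(6 + 1) + 6^6 = 326592  −1 ⇒ G_4=326591
G_4=326591  [base 6] 6^(6 + 1) + 5·6^5 + 5·6^4 + 5·6^3 + 5·6^2 + 5·6 + 5  →[6↦7]→  7^(7 + 1) + 5·7^5 + 5·7^4 + 5·7^3 + 5·7^2 + 5·7 + 5 = 5862841  −1 ⇒ G_5=5862840
G_5=5862840  [base 7] 7^(7 + 1) + 5·7^5 + 5·7^4 + 5·7^3 + 5·7^2 + 5·7 + 4  →[7↦8]→  8^(8 + 1) + 5·8^5 + 5·8^4 + 5·8^3 + 5·8^2 + 5·8 + 4 = 134404972  −1 ⇒ G_6=134404971

128542131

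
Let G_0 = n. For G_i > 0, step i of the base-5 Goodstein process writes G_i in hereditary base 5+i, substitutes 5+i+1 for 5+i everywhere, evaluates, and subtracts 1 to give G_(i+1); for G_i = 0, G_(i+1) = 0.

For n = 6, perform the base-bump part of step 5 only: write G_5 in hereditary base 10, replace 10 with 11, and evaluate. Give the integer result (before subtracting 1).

G_0 = 6. HB_5(6) = 5 + 1. Bump = 7. G_1 = 6.
G_1 = 6. HB_6(6) = 6. Bump = 7. G_2 = 6.
G_2 = 6. HB_7(6) = 6. Bump = 6. G_3 = 5.
G_3 = 5. HB_8(5) = 5. Bump = 5. G_4 = 4.
G_4 = 4. HB_9(4) = 4. Bump = 4. G_5 = 3.
G_5 = 3. HB_10(3) = 3. Bump = 3. G_6 = 2.

3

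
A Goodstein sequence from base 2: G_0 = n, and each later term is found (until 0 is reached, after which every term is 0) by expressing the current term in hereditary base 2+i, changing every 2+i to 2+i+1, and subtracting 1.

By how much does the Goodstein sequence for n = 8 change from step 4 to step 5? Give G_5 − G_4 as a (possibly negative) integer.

1553800

base 2: 8 = 2^(2 + 1); at 3: 3^(3 + 1) = 81; next = 80
base 3: 80 = 2·3^3 + 2·3^2 + 2·3 + 2; at 4: 2·4^4 + 2·4^2 + 2·4 + 2 = 554; next = 553
base 4: 553 = 2·4^4 + 2·4^2 + 2·4 + 1; at 5: 2·5^5 + 2·5^2 + 2·5 + 1 = 6311; next = 6310
base 5: 6310 = 2·5^5 + 2·5^2 + 2·5; at 6: 2·6^6 + 2·6^2 + 2·6 = 93396; next = 93395
base 6: 93395 = 2·6^6 + 2·6^2 + 6 + 5; at 7: 2·7^7 + 2·7^2 + 7 + 5 = 1647196; next = 1647195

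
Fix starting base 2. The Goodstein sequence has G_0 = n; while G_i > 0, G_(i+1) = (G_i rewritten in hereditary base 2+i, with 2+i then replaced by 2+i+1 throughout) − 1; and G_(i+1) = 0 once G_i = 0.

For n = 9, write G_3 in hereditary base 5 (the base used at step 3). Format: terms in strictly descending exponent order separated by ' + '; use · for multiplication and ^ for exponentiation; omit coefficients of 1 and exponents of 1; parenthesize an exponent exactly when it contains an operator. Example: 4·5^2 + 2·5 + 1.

[0] 9 ≡ 2^(2 + 1) + 1 (base 2). Lift 3: 82. −1: 81.
[1] 81 ≡ 3^(3 + 1) (base 3). Lift 4: 1024. −1: 1023.
[2] 1023 ≡ 3·4^4 + 3·4^3 + 3·4^2 + 3·4 + 3 (base 4). Lift 5: 9843. −1: 9842.
[3] 9842 ≡ 3·5^5 + 3·5^3 + 3·5^2 + 3·5 + 2 (base 5). Lift 6: 140744. −1: 140743.

3·5^5 + 3·5^3 + 3·5^2 + 3·5 + 2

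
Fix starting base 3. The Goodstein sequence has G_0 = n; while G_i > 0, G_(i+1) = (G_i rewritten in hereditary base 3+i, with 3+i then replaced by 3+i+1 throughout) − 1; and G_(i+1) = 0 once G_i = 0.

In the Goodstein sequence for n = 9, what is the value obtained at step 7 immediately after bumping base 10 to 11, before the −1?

G_0=9  [base 3] 3^2  →[3↦4]→  4^2 = 16  −1 ⇒ G_1=15
G_1=15  [base 4] 3·4 + 3  →[4↦5]→  3·5 + 3 = 18  −1 ⇒ G_2=17
G_2=17  [base 5] 3·5 + 2  →[5↦6]→  3·6 + 2 = 20  −1 ⇒ G_3=19
G_3=19  [base 6] 3·6 + 1  →[6↦7]→  3·7 + 1 = 22  −1 ⇒ G_4=21
G_4=21  [base 7] 3·7  →[7↦8]→  3·8 = 24  −1 ⇒ G_5=23
G_5=23  [base 8] 2·8 + 7  →[8↦9]→  2·9 + 7 = 25  −1 ⇒ G_6=24
G_6=24  [base 9] 2·9 + 6  →[9↦10]→  2·10 + 6 = 26  −1 ⇒ G_7=25
G_7=25  [base 10] 2·10 + 5  →[10↦11]→  2·11 + 5 = 27  −1 ⇒ G_8=26

27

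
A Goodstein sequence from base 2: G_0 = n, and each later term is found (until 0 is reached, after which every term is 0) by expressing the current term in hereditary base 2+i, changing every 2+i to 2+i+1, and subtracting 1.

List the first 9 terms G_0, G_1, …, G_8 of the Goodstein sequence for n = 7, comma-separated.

[0] 7 ≡ 2^2 + 2 + 1 (base 2). Lift 3: 31. −1: 30.
[1] 30 ≡ 3^3 + 3 (base 3). Lift 4: 260. −1: 259.
[2] 259 ≡ 4^4 + 3 (base 4). Lift 5: 3128. −1: 3127.
[3] 3127 ≡ 5^5 + 2 (base 5). Lift 6: 46658. −1: 46657.
[4] 46657 ≡ 6^6 + 1 (base 6). Lift 7: 823544. −1: 823543.
[5] 823543 ≡ 7^7 (base 7). Lift 8: 16777216. −1: 16777215.
[6] 16777215 ≡ 7·8^7 + 7·8^6 + 7·8^5 + 7·8^4 + 7·8^3 + 7·8^2 + 7·8 + 7 (base 8). Lift 9: 37665880. −1: 37665879.
[7] 37665879 ≡ 7·9^7 + 7·9^6 + 7·9^5 + 7·9^4 + 7·9^3 + 7·9^2 + 7·9 + 6 (base 9). Lift 10: 77777776. −1: 77777775.

7, 30, 259, 3127, 46657, 823543, 16777215, 37665879, 77777775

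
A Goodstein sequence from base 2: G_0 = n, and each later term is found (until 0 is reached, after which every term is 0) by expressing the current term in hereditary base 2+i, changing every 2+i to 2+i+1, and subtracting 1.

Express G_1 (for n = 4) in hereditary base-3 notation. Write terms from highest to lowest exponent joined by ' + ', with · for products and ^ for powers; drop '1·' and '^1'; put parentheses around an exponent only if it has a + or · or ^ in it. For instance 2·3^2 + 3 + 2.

4 —HB2→ 2^2 —bump→ 3^3 = 27 —(−1)→ 26
26 —HB3→ 2·3^2 + 2·3 + 2 —bump→ 2·4^2 + 2·4 + 2 = 42 —(−1)→ 41

2·3^2 + 2·3 + 2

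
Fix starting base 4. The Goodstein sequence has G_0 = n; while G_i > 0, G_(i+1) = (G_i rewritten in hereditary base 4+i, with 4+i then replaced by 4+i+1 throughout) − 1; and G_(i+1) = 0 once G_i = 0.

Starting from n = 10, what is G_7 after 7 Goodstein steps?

13

i=0: 10 = 2·4 + 2 (b=4); 4→5: 2·5 + 2 = 12; 12−1 = 11
i=1: 11 = 2·5 + 1 (b=5); 5→6: 2·6 + 1 = 13; 13−1 = 12
i=2: 12 = 2·6 (b=6); 6→7: 2·7 = 14; 14−1 = 13
i=3: 13 = 7 + 6 (b=7); 7→8: 8 + 6 = 14; 14−1 = 13
i=4: 13 = 8 + 5 (b=8); 8→9: 9 + 5 = 14; 14−1 = 13
i=5: 13 = 9 + 4 (b=9); 9→10: 10 + 4 = 14; 14−1 = 13
i=6: 13 = 10 + 3 (b=10); 10→11: 11 + 3 = 14; 14−1 = 13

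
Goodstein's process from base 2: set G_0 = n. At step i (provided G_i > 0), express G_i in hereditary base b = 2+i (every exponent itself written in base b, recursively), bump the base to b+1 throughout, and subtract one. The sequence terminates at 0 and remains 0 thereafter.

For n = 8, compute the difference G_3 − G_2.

step 0: 8 = 2^(2 + 1); sub 3 for 2: 3^(3 + 1); = 81; G_1 = 81−1 = 80
step 1: 80 = 2·3^3 + 2·3^2 + 2·3 + 2; sub 4 for 3: 2·4^4 + 2·4^2 + 2·4 + 2; = 554; G_2 = 554−1 = 553
step 2: 553 = 2·4^4 + 2·4^2 + 2·4 + 1; sub 5 for 4: 2·5^5 + 2·5^2 + 2·5 + 1; = 6311; G_3 = 6311−1 = 6310

5757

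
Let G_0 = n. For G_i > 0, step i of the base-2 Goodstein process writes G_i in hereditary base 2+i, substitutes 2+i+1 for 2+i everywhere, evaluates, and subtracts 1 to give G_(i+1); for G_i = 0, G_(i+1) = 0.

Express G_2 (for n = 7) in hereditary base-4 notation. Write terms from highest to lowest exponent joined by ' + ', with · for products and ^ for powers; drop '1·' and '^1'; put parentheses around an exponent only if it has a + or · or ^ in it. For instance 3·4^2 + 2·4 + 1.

4^4 + 3

base 2: 7 = 2^2 + 2 + 1; at 3: 3^3 + 3 + 1 = 31; next = 30
base 3: 30 = 3^3 + 3; at 4: 4^4 + 4 = 260; next = 259
base 4: 259 = 4^4 + 3; at 5: 5^5 + 3 = 3128; next = 3127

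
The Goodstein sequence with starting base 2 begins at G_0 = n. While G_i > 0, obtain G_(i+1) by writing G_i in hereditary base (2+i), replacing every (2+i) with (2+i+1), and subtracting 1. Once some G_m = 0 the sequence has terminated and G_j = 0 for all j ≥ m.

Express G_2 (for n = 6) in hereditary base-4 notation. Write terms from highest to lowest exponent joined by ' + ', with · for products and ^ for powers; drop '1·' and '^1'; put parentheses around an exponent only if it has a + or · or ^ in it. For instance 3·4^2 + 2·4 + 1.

4^4 + 1

G_0 = 6. HB_2(6) = 2^2 + 2. Bump = 30. G_1 = 29.
G_1 = 29. HB_3(29) = 3^3 + 2. Bump = 258. G_2 = 257.
G_2 = 257. HB_4(257) = 4^4 + 1. Bump = 3126. G_3 = 3125.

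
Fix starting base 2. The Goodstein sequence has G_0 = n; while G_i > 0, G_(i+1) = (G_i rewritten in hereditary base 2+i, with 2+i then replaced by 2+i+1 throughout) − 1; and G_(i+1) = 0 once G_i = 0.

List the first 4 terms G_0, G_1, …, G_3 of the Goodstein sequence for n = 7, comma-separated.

7, 30, 259, 3127

base 2: 7 = 2^2 + 2 + 1; at 3: 3^3 + 3 + 1 = 31; next = 30
base 3: 30 = 3^3 + 3; at 4: 4^4 + 4 = 260; next = 259
base 4: 259 = 4^4 + 3; at 5: 5^5 + 3 = 3128; next = 3127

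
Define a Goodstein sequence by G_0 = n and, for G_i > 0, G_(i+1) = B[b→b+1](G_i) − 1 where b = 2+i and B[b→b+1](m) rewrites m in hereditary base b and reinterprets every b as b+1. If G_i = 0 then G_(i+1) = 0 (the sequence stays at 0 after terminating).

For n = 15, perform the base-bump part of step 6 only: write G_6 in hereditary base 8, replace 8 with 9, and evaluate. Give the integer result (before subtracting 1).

step 0: 15 = 2^(2 + 1) + 2^2 + 2 + 1; sub 3 for 2: 3^(3 + 1) + 3^3 + 3 + 1; = 112; G_1 = 112−1 = 111
step 1: 111 = 3^(3 + 1) + 3^3 + 3; sub 4 for 3: 4^(4 + 1) + 4^4 + 4; = 1284; G_2 = 1284−1 = 1283
step 2: 1283 = 4^(4 + 1) + 4^4 + 3; sub 5 for 4: 5^(5 + 1) + 5^5 + 3; = 18753; G_3 = 18753−1 = 18752
step 3: 18752 = 5^(5 + 1) + 5^5 + 2; sub 6 for 5: 6^(6 + 1) + 6^6 + 2; = 326594; G_4 = 326594−1 = 326593
step 4: 326593 = 6^(6 + 1) + 6^6 + 1; sub 7 for 6: 7^(7 + 1) + 7^7 + 1; = 6588345; G_5 = 6588345−1 = 6588344
step 5: 6588344 = 7^(7 + 1) + 7^7; sub 8 for 7: 8^(8 + 1) + 8^8; = 150994944; G_6 = 150994944−1 = 150994943

3524450281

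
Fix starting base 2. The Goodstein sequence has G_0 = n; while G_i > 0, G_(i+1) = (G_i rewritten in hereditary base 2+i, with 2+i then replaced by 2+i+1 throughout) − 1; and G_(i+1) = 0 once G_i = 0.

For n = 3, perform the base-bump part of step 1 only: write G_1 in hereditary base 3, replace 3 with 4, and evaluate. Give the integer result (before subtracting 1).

4

3 —HB2→ 2 + 1 —bump→ 3 + 1 = 4 —(−1)→ 3
3 —HB3→ 3 —bump→ 4 = 4 —(−1)→ 3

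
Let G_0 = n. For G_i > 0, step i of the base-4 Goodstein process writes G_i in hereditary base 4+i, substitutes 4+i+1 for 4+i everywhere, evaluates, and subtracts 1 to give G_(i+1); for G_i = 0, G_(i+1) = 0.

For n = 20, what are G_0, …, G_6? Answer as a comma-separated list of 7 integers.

G_0=20  [base 4] 4^2 + 4  →[4↦5]→  5^2 + 5 = 30  −1 ⇒ G_1=29
G_1=29  [base 5] 5^2 + 4  →[5↦6]→  6^2 + 4 = 40  −1 ⇒ G_2=39
G_2=39  [base 6] 6^2 + 3  →[6↦7]→  7^2 + 3 = 52  −1 ⇒ G_3=51
G_3=51  [base 7] 7^2 + 2  →[7↦8]→  8^2 + 2 = 66  −1 ⇒ G_4=65
G_4=65  [base 8] 8^2 + 1  →[8↦9]→  9^2 + 1 = 82  −1 ⇒ G_5=81
G_5=81  [base 9] 9^2  →[9↦10]→  10^2 = 100  −1 ⇒ G_6=99

20, 29, 39, 51, 65, 81, 99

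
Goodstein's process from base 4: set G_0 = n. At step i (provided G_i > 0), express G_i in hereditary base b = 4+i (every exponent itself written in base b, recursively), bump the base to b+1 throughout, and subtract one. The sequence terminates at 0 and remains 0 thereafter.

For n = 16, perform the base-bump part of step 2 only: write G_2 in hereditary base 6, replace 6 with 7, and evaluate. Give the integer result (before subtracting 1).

31

G_0=16  [base 4] 4^2  →[4↦5]→  5^2 = 25  −1 ⇒ G_1=24
G_1=24  [base 5] 4·5 + 4  →[5↦6]→  4·6 + 4 = 28  −1 ⇒ G_2=27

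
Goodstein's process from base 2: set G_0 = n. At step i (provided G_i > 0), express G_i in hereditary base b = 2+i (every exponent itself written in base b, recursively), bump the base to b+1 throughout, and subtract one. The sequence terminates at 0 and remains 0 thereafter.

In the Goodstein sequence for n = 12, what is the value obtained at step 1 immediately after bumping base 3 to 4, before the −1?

G_0 = 12. HB_2(12) = 2^(2 + 1) + 2^2. Bump = 108. G_1 = 107.
G_1 = 107. HB_3(107) = 3^(3 + 1) + 2·3^2 + 2·3 + 2. Bump = 1066. G_2 = 1065.

1066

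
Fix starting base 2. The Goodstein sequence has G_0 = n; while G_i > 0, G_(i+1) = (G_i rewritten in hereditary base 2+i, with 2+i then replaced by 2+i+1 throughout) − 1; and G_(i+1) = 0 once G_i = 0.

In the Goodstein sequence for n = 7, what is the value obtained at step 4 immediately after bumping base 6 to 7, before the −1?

823544

G_0=7  [base 2] 2^2 + 2 + 1  →[2↦3]→  3^3 + 3 + 1 = 31  −1 ⇒ G_1=30
G_1=30  [base 3] 3^3 + 3  →[3↦4]→  4^4 + 4 = 260  −1 ⇒ G_2=259
G_2=259  [base 4] 4^4 + 3  →[4↦5]→  5^5 + 3 = 3128  −1 ⇒ G_3=3127
G_3=3127  [base 5] 5^5 + 2  →[5↦6]→  6^6 + 2 = 46658  −1 ⇒ G_4=46657
G_4=46657  [base 6] 6^6 + 1  →[6↦7]→  7^7 + 1 = 823544  −1 ⇒ G_5=823543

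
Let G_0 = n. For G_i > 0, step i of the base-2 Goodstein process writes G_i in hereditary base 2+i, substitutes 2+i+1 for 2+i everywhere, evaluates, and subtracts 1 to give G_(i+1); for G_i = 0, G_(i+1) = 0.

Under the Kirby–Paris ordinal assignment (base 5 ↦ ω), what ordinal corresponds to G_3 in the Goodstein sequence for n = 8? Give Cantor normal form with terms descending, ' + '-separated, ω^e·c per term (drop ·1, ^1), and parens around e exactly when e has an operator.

(0) 8|_2 = 2^(2 + 1) ↦ 3^(3 + 1)|_3 = 81 ⇒ 80
(1) 80|_3 = 2·3^3 + 2·3^2 + 2·3 + 2 ↦ 2·4^4 + 2·4^2 + 2·4 + 2|_4 = 554 ⇒ 553
(2) 553|_4 = 2·4^4 + 2·4^2 + 2·4 + 1 ↦ 2·5^5 + 2·5^2 + 2·5 + 1|_5 = 6311 ⇒ 6310
(3) 6310|_5 = 2·5^5 + 2·5^2 + 2·5 ↦ 2·6^6 + 2·6^2 + 2·6|_6 = 93396 ⇒ 93395

ω^ω·2 + ω^2·2 + ω·2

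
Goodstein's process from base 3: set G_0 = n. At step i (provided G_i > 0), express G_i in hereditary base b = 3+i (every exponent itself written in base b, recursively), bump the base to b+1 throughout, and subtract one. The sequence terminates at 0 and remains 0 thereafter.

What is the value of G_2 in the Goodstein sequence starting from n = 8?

G_0=8  [base 3] 2·3 + 2  →[3↦4]→  2·4 + 2 = 10  −1 ⇒ G_1=9
G_1=9  [base 4] 2·4 + 1  →[4↦5]→  2·5 + 1 = 11  −1 ⇒ G_2=10
G_2=10  [base 5] 2·5  →[5↦6]→  2·6 = 12  −1 ⇒ G_3=11

10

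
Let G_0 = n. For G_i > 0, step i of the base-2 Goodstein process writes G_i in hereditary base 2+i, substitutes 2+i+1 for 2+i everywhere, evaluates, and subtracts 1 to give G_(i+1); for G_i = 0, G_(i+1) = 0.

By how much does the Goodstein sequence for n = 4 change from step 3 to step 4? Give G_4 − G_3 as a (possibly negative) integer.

i=0: 4 = 2^2 (b=2); 2→3: 3^3 = 27; 27−1 = 26
i=1: 26 = 2·3^2 + 2·3 + 2 (b=3); 3→4: 2·4^2 + 2·4 + 2 = 42; 42−1 = 41
i=2: 41 = 2·4^2 + 2·4 + 1 (b=4); 4→5: 2·5^2 + 2·5 + 1 = 61; 61−1 = 60
i=3: 60 = 2·5^2 + 2·5 (b=5); 5→6: 2·6^2 + 2·6 = 84; 84−1 = 83

23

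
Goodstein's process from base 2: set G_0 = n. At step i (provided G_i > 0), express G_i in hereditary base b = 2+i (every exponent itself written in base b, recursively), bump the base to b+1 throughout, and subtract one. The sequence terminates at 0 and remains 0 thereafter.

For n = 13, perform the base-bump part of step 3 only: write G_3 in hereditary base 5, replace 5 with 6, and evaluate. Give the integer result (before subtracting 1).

base 2: 13 = 2^(2 + 1) + 2^2 + 1; at 3: 3^(3 + 1) + 3^3 + 1 = 109; next = 108
base 3: 108 = 3^(3 + 1) + 3^3; at 4: 4^(4 + 1) + 4^4 = 1280; next = 1279
base 4: 1279 = 4^(4 + 1) + 3·4^3 + 3·4^2 + 3·4 + 3; at 5: 5^(5 + 1) + 3·5^3 + 3·5^2 + 3·5 + 3 = 16093; next = 16092

280712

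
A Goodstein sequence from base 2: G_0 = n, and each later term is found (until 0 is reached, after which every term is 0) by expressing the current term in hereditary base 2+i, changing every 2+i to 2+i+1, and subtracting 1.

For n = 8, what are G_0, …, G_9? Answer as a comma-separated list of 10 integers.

8, 80, 553, 6310, 93395, 1647195, 33554571, 774841151, 20000000211, 570623341475

8 —HB2→ 2^(2 + 1) —bump→ 3^(3 + 1) = 81 —(−1)→ 80
80 —HB3→ 2·3^3 + 2·3^2 + 2·3 + 2 —bump→ 2·4^4 + 2·4^2 + 2·4 + 2 = 554 —(−1)→ 553
553 —HB4→ 2·4^4 + 2·4^2 + 2·4 + 1 —bump→ 2·5^5 + 2·5^2 + 2·5 + 1 = 6311 —(−1)→ 6310
6310 —HB5→ 2·5^5 + 2·5^2 + 2·5 —bump→ 2·6^6 + 2·6^2 + 2·6 = 93396 —(−1)→ 93395
93395 —HB6→ 2·6^6 + 2·6^2 + 6 + 5 —bump→ 2·7^7 + 2·7^2 + 7 + 5 = 1647196 —(−1)→ 1647195
1647195 —HB7→ 2·7^7 + 2·7^2 + 7 + 4 —bump→ 2·8^8 + 2·8^2 + 8 + 4 = 33554572 —(−1)→ 33554571
33554571 —HB8→ 2·8^8 + 2·8^2 + 8 + 3 —bump→ 2·9^9 + 2·9^2 + 9 + 3 = 774841152 —(−1)→ 774841151
774841151 —HB9→ 2·9^9 + 2·9^2 + 9 + 2 —bump→ 2·10^10 + 2·10^2 + 10 + 2 = 20000000212 —(−1)→ 20000000211
20000000211 —HB10→ 2·10^10 + 2·10^2 + 10 + 1 —bump→ 2·11^11 + 2·11^2 + 11 + 1 = 570623341476 —(−1)→ 570623341475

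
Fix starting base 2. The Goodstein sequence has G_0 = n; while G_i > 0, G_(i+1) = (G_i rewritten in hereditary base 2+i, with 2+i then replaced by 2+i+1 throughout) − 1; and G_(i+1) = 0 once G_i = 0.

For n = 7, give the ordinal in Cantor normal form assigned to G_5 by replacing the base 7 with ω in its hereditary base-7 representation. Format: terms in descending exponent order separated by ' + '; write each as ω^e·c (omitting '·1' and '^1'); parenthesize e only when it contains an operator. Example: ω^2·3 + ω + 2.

ω^ω

i=0: 7 = 2^2 + 2 + 1 (b=2); 2→3: 3^3 + 3 + 1 = 31; 31−1 = 30
i=1: 30 = 3^3 + 3 (b=3); 3→4: 4^4 + 4 = 260; 260−1 = 259
i=2: 259 = 4^4 + 3 (b=4); 4→5: 5^5 + 3 = 3128; 3128−1 = 3127
i=3: 3127 = 5^5 + 2 (b=5); 5→6: 6^6 + 2 = 46658; 46658−1 = 46657
i=4: 46657 = 6^6 + 1 (b=6); 6→7: 7^7 + 1 = 823544; 823544−1 = 823543
i=5: 823543 = 7^7 (b=7); 7→8: 8^8 = 16777216; 16777216−1 = 16777215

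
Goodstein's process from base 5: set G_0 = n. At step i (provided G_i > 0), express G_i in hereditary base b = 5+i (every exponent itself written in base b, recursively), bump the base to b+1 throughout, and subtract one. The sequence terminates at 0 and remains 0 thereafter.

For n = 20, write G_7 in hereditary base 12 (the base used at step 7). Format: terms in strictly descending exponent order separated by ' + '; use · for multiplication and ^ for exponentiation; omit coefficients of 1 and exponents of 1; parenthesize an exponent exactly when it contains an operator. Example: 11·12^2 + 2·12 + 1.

step 0: 20 = 4·5; sub 6 for 5: 4·6; = 24; G_1 = 24−1 = 23
step 1: 23 = 3·6 + 5; sub 7 for 6: 3·7 + 5; = 26; G_2 = 26−1 = 25
step 2: 25 = 3·7 + 4; sub 8 for 7: 3·8 + 4; = 28; G_3 = 28−1 = 27
step 3: 27 = 3·8 + 3; sub 9 for 8: 3·9 + 3; = 30; G_4 = 30−1 = 29
step 4: 29 = 3·9 + 2; sub 10 for 9: 3·10 + 2; = 32; G_5 = 32−1 = 31
step 5: 31 = 3·10 + 1; sub 11 for 10: 3·11 + 1; = 34; G_6 = 34−1 = 33
step 6: 33 = 3·11; sub 12 for 11: 3·12; = 36; G_7 = 36−1 = 35
step 7: 35 = 2·12 + 11; sub 13 for 12: 2·13 + 11; = 37; G_8 = 37−1 = 36

2·12 + 11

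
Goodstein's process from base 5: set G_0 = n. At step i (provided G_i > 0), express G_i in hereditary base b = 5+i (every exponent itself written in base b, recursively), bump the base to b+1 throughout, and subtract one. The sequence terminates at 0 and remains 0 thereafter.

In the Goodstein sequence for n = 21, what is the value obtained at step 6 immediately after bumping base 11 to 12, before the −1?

[0] 21 ≡ 4·5 + 1 (base 5). Lift 6: 25. −1: 24.
[1] 24 ≡ 4·6 (base 6). Lift 7: 28. −1: 27.
[2] 27 ≡ 3·7 + 6 (base 7). Lift 8: 30. −1: 29.
[3] 29 ≡ 3·8 + 5 (base 8). Lift 9: 32. −1: 31.
[4] 31 ≡ 3·9 + 4 (base 9). Lift 10: 34. −1: 33.
[5] 33 ≡ 3·10 + 3 (base 10). Lift 11: 36. −1: 35.

38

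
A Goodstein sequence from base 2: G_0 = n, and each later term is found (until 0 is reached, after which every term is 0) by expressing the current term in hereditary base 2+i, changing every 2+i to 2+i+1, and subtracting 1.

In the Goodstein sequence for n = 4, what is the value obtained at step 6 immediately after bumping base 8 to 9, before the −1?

4 —HB2→ 2^2 —bump→ 3^3 = 27 —(−1)→ 26
26 —HB3→ 2·3^2 + 2·3 + 2 —bump→ 2·4^2 + 2·4 + 2 = 42 —(−1)→ 41
41 —HB4→ 2·4^2 + 2·4 + 1 —bump→ 2·5^2 + 2·5 + 1 = 61 —(−1)→ 60
60 —HB5→ 2·5^2 + 2·5 —bump→ 2·6^2 + 2·6 = 84 —(−1)→ 83
83 —HB6→ 2·6^2 + 6 + 5 —bump→ 2·7^2 + 7 + 5 = 110 —(−1)→ 109
109 —HB7→ 2·7^2 + 7 + 4 —bump→ 2·8^2 + 8 + 4 = 140 —(−1)→ 139

174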